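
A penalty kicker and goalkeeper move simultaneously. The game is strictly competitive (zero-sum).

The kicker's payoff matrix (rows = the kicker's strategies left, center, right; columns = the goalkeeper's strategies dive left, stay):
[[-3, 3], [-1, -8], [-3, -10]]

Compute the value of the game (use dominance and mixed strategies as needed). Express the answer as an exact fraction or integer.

-27/13

Row right is strictly dominated by row center, so the kicker never plays it.
The remaining 2×2 game on (left, center) × (dive left, stay) has no saddle point. Let the kicker play left with probability p; indifference gives −3p − (1−p) = 3p − 8(1−p), so p = 7/13.
Similarly the goalkeeper's optimal q on dive left is 11/13, and the value is -3·(11/13) + (3)·(2/13) = -27/13.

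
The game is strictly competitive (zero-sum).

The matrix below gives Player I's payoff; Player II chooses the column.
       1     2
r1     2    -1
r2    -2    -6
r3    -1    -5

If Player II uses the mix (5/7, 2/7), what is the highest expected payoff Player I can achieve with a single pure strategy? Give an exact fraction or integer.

8/7

r1: (2)·(5/7) + (-1)·(2/7) = 8/7.
r2: (-2)·(5/7) + (-6)·(2/7) = -22/7.
r3: (-1)·(5/7) + (-5)·(2/7) = -15/7.
The best pure response is r1 with expected payoff 8/7.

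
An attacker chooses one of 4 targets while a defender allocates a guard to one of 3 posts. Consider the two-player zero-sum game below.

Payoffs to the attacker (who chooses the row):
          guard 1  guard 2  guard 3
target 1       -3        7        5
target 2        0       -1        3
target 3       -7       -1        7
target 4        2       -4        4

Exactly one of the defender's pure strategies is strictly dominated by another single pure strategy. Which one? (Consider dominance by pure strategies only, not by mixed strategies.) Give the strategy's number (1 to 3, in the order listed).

3

The defender prefers columns that give the attacker less. Compare guard 3 with guard 1: -3 < 5, 0 < 3, -7 < 7, 2 < 4.
So guard 1 strictly dominates guard 3 for the defender; guard 3 is strictly dominated.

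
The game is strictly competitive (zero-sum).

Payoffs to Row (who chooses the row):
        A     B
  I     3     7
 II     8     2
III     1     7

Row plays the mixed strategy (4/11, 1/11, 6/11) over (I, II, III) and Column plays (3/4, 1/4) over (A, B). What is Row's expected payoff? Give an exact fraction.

75/22

Against (3/4, 1/4), each row's expected payoff is I: 4; II: 13/2; III: 5/2.
Taking the (4/11, 1/11, 6/11)-weighted average: (4/11)·(4) + (1/11)·(13/2) + (6/11)·(5/2) = 75/22.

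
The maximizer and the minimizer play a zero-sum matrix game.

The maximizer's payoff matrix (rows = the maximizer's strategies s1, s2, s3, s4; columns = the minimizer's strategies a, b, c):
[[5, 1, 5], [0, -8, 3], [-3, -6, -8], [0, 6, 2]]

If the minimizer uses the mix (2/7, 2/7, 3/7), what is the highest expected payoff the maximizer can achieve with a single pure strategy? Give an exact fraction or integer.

s1: (5)·(2/7) + (1)·(2/7) + (5)·(3/7) = 27/7.
s2: (0)·(2/7) + (-8)·(2/7) + (3)·(3/7) = -1.
s3: (-3)·(2/7) + (-6)·(2/7) + (-8)·(3/7) = -6.
s4: (0)·(2/7) + (6)·(2/7) + (2)·(3/7) = 18/7.
The best pure response is s1 with expected payoff 27/7.

27/7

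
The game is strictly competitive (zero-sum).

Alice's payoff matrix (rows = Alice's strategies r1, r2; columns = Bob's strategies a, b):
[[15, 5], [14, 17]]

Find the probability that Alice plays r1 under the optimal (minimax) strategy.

Row minima are 5 and 14, so Alice's maximin is 14; column maxima are 15 and 17, so Bob's minimax is 15. These differ, so the equilibrium is in mixed strategies.
Let Alice play r1 with probability p. Bob is indifferent when 15p + 14(1−p) = 5p + 17(1−p), giving p = 3/13.

3/13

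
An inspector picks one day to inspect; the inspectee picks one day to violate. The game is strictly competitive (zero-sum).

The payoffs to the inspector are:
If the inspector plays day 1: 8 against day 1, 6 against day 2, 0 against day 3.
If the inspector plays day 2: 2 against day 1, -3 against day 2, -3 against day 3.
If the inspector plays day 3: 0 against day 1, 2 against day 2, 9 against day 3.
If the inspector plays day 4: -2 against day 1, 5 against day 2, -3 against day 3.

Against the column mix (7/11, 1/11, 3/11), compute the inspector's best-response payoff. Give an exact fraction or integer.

62/11

day 1: (8)·(7/11) + (6)·(1/11) + (0)·(3/11) = 62/11.
day 2: (2)·(7/11) + (-3)·(1/11) + (-3)·(3/11) = 2/11.
day 3: (0)·(7/11) + (2)·(1/11) + (9)·(3/11) = 29/11.
day 4: (-2)·(7/11) + (5)·(1/11) + (-3)·(3/11) = -18/11.
The best pure response is day 1 with expected payoff 62/11.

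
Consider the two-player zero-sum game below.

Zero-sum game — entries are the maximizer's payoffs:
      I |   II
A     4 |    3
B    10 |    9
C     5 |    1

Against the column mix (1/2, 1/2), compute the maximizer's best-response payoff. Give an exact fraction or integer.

A: (4)·(1/2) + (3)·(1/2) = 7/2.
B: (10)·(1/2) + (9)·(1/2) = 19/2.
C: (5)·(1/2) + (1)·(1/2) = 3.
The best pure response is B with expected payoff 19/2.

19/2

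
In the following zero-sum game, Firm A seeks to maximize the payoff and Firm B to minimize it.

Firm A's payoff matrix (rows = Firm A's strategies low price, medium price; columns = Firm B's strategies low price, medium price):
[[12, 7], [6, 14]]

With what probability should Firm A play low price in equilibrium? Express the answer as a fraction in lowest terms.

8/13

Row minima are 7 and 6, so Firm A's maximin is 7; column maxima are 12 and 14, so Firm B's minimax is 12. These differ, so the equilibrium is in mixed strategies.
Let Firm A play low price with probability p. Firm B is indifferent when 12p + 6(1−p) = 7p + 14(1−p), giving p = 8/13.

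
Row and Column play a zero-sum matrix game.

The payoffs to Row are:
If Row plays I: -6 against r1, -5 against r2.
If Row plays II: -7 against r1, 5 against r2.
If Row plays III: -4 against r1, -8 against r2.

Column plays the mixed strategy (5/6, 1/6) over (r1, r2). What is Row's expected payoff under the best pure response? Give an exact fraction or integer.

I: (-6)·(5/6) + (-5)·(1/6) = -35/6.
II: (-7)·(5/6) + (5)·(1/6) = -5.
III: (-4)·(5/6) + (-8)·(1/6) = -14/3.
The best pure response is III with expected payoff -14/3.

-14/3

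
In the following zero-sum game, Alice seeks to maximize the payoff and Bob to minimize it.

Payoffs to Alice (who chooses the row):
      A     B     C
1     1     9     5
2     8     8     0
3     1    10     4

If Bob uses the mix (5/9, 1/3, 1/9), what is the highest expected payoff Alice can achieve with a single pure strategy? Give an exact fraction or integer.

1: (1)·(5/9) + (9)·(1/3) + (5)·(1/9) = 37/9.
2: (8)·(5/9) + (8)·(1/3) + (0)·(1/9) = 64/9.
3: (1)·(5/9) + (10)·(1/3) + (4)·(1/9) = 13/3.
The best pure response is 2 with expected payoff 64/9.

64/9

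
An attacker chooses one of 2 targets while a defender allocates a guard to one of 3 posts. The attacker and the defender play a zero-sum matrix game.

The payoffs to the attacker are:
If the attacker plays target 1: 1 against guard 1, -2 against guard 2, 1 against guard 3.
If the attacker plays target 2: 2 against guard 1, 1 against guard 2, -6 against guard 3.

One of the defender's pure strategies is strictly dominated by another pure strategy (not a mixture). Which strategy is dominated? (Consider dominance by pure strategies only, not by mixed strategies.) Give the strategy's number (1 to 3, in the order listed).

1

The defender prefers columns that give the attacker less. Compare guard 1 with guard 2: -2 < 1, 1 < 2.
So guard 2 strictly dominates guard 1 for the defender; guard 1 is strictly dominated.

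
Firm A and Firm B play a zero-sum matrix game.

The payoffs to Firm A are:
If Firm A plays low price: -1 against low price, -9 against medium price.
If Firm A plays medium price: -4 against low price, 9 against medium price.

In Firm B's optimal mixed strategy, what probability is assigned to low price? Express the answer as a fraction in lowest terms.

Row minima are -9 and -4, so Firm A's maximin is -4; column maxima are -1 and 9, so Firm B's minimax is -1. These differ, so the equilibrium is in mixed strategies.
Let Firm B play low price with probability q. Firm A is indifferent when −q − 9(1−q) = −4q + 9(1−q), giving q = 6/7.

6/7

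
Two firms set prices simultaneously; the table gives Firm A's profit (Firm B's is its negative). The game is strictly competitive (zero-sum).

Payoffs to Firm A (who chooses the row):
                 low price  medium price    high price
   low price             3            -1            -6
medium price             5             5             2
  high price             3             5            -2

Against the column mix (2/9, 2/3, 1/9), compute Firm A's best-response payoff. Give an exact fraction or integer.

low price: (3)·(2/9) + (-1)·(2/3) + (-6)·(1/9) = -2/3.
medium price: (5)·(2/9) + (5)·(2/3) + (2)·(1/9) = 14/3.
high price: (3)·(2/9) + (5)·(2/3) + (-2)·(1/9) = 34/9.
The best pure response is medium price with expected payoff 14/3.

14/3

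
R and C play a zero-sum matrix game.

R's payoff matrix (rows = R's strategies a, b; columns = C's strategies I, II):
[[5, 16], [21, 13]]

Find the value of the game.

Row minima are 5 and 13, so R's maximin is 13; column maxima are 21 and 16, so C's minimax is 16. These differ, so the equilibrium is in mixed strategies.
Let R play a with probability p. C is indifferent when 5p + 21(1−p) = 16p + 13(1−p), giving p = 8/19.
Let C play I with probability q. R is indifferent when 5q + 16(1−q) = 21q + 13(1−q), giving q = 3/19.
The value is 5·(3/19) + (16)·(16/19) = 271/19.

271/19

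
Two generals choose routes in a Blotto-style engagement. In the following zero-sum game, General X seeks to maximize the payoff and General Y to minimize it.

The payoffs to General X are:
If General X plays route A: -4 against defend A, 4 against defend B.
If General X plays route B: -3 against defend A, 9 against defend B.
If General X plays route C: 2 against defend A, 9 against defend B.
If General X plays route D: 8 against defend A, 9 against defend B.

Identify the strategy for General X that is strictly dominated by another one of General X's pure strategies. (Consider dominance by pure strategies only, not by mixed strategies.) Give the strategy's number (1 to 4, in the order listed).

Compare route A with route B: -3 > -4, 9 > 4.
So route B strictly dominates route A for General X; route A is strictly dominated.

1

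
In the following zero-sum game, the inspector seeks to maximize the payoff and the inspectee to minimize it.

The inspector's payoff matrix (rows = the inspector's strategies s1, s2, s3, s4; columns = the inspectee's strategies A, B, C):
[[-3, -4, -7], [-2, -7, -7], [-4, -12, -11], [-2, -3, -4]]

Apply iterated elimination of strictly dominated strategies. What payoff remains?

-4

Row s1 is strictly dominated by row s4 (-2>-3, -3>-4, -4>-7); eliminate s1.
Row s3 is strictly dominated by row s2 (-2>-4, -7>-12, -7>-11); eliminate s3.
Column A is strictly dominated by B for the inspectee (-7<-2, -3<-2); eliminate A.
Row s2 is strictly dominated by row s4 (-3>-7, -4>-7); eliminate s2.
Column B is strictly dominated by C for the inspectee (-4<-3); eliminate B.
Only (s4, C) remains, with payoff -4.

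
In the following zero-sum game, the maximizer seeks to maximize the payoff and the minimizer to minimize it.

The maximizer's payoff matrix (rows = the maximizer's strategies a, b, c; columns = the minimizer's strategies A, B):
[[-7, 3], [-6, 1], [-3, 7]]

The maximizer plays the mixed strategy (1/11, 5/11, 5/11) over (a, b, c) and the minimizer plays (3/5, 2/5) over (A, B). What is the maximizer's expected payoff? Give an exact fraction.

Against (3/5, 2/5), each row's expected payoff is a: -3; b: -16/5; c: 1.
Taking the (1/11, 5/11, 5/11)-weighted average: (1/11)·(-3) + (5/11)·(-16/5) + (5/11)·(1) = -14/11.

-14/11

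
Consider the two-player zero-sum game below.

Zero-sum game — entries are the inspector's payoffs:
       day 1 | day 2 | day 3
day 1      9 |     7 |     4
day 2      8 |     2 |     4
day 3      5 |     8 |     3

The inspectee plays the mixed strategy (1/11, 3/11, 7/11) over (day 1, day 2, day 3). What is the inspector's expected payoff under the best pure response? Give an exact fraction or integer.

day 1: (9)·(1/11) + (7)·(3/11) + (4)·(7/11) = 58/11.
day 2: (8)·(1/11) + (2)·(3/11) + (4)·(7/11) = 42/11.
day 3: (5)·(1/11) + (8)·(3/11) + (3)·(7/11) = 50/11.
The best pure response is day 1 with expected payoff 58/11.

58/11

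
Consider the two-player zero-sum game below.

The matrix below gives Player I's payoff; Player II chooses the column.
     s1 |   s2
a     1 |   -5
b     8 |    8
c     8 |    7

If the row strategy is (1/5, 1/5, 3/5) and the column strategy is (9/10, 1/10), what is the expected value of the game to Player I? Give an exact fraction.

321/50

Against (9/10, 1/10), each row's expected payoff is a: 2/5; b: 8; c: 79/10.
Taking the (1/5, 1/5, 3/5)-weighted average: (1/5)·(2/5) + (1/5)·(8) + (3/5)·(79/10) = 321/50.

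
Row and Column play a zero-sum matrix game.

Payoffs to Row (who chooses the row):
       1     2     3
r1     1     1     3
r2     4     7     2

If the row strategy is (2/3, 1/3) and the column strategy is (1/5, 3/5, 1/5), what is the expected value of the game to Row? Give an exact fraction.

Against (1/5, 3/5, 1/5), each row's expected payoff is r1: 7/5; r2: 27/5.
Taking the (2/3, 1/3)-weighted average: (2/3)·(7/5) + (1/3)·(27/5) = 41/15.

41/15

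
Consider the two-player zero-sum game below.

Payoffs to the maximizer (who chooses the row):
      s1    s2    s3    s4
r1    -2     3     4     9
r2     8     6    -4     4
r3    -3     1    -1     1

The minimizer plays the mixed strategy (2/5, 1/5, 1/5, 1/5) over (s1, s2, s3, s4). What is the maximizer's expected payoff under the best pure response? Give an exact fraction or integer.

22/5

r1: (-2)·(2/5) + (3)·(1/5) + (4)·(1/5) + (9)·(1/5) = 12/5.
r2: (8)·(2/5) + (6)·(1/5) + (-4)·(1/5) + (4)·(1/5) = 22/5.
r3: (-3)·(2/5) + (1)·(1/5) + (-1)·(1/5) + (1)·(1/5) = -1.
The best pure response is r2 with expected payoff 22/5.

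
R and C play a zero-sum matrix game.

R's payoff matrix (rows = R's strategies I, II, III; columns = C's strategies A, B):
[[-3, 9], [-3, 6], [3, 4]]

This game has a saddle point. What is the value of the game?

Row minima: -3, -3, 3 → R's maximin is 3.
Column maxima: 3, 9 → C's minimax is 3.
They coincide at (III, A), so the value is 3.

3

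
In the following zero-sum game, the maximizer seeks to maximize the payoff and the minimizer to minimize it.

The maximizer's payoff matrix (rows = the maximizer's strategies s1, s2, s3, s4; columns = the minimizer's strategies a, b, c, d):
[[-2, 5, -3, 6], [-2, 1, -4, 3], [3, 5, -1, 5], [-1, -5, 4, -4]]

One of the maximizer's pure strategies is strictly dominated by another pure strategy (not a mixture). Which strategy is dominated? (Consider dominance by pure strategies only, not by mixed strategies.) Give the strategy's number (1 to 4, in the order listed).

Compare s2 with s3: 3 > -2, 5 > 1, -1 > -4, 5 > 3.
So s3 strictly dominates s2 for the maximizer; s2 is strictly dominated.

2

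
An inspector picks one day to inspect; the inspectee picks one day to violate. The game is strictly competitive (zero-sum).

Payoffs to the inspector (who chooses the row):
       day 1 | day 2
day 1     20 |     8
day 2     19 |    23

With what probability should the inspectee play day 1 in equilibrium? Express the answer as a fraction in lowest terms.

15/16

Row minima are 8 and 19, so the inspector's maximin is 19; column maxima are 20 and 23, so the inspectee's minimax is 20. These differ, so the equilibrium is in mixed strategies.
Let the inspectee play day 1 with probability q. The inspector is indifferent when 20q + 8(1−q) = 19q + 23(1−q), giving q = 15/16.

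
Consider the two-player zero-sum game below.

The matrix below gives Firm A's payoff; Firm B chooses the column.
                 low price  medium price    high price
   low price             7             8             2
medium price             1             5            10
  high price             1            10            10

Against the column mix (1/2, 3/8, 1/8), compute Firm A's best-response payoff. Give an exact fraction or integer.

27/4

low price: (7)·(1/2) + (8)·(3/8) + (2)·(1/8) = 27/4.
medium price: (1)·(1/2) + (5)·(3/8) + (10)·(1/8) = 29/8.
high price: (1)·(1/2) + (10)·(3/8) + (10)·(1/8) = 11/2.
The best pure response is low price with expected payoff 27/4.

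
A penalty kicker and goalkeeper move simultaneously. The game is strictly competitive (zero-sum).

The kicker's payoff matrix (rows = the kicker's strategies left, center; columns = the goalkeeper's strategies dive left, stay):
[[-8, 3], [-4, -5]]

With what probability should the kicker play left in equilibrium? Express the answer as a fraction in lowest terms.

Row minima are -8 and -5, so the kicker's maximin is -5; column maxima are -4 and 3, so the goalkeeper's minimax is -4. These differ, so the equilibrium is in mixed strategies.
Let the kicker play left with probability p. The goalkeeper is indifferent when −8p − 4(1−p) = 3p − 5(1−p), giving p = 1/12.

1/12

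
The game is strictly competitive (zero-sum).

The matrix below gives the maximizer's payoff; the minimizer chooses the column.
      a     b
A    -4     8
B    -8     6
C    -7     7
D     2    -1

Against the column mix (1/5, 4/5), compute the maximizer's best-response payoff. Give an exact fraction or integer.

28/5

A: (-4)·(1/5) + (8)·(4/5) = 28/5.
B: (-8)·(1/5) + (6)·(4/5) = 16/5.
C: (-7)·(1/5) + (7)·(4/5) = 21/5.
D: (2)·(1/5) + (-1)·(4/5) = -2/5.
The best pure response is A with expected payoff 28/5.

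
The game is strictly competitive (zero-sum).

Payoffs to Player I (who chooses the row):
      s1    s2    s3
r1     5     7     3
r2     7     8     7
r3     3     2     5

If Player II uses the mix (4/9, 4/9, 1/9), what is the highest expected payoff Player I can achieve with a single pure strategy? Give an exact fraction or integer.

r1: (5)·(4/9) + (7)·(4/9) + (3)·(1/9) = 17/3.
r2: (7)·(4/9) + (8)·(4/9) + (7)·(1/9) = 67/9.
r3: (3)·(4/9) + (2)·(4/9) + (5)·(1/9) = 25/9.
The best pure response is r2 with expected payoff 67/9.

67/9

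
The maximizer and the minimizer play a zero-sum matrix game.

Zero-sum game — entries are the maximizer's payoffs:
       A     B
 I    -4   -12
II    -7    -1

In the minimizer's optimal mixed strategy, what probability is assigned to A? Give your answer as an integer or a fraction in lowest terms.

Row minima are -12 and -7, so the maximizer's maximin is -7; column maxima are -4 and -1, so the minimizer's minimax is -4. These differ, so the equilibrium is in mixed strategies.
Let the minimizer play A with probability q. The maximizer is indifferent when −4q − 12(1−q) = −7q − (1−q), giving q = 11/14.

11/14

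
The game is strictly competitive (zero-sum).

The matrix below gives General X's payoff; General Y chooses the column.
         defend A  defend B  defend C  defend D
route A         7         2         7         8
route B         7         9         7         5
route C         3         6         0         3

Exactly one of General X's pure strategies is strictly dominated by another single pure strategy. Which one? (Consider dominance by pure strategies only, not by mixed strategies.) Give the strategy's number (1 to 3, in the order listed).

3

Compare route C with route B: 7 > 3, 9 > 6, 7 > 0, 5 > 3.
So route B strictly dominates route C for General X; route C is strictly dominated.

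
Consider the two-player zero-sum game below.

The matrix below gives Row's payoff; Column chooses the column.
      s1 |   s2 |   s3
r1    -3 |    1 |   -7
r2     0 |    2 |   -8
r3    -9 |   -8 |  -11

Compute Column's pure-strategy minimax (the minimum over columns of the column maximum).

The worst case (largest entry) in each column is s1: 0, s2: 2, s3: -7.
The best (smallest) of these is -7.

-7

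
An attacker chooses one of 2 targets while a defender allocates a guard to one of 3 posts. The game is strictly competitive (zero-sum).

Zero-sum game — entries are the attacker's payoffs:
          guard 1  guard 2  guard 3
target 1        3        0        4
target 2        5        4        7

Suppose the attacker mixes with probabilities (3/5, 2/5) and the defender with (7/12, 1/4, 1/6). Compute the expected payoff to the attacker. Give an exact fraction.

Against (7/12, 1/4, 1/6), each row's expected payoff is target 1: 29/12; target 2: 61/12.
Taking the (3/5, 2/5)-weighted average: (3/5)·(29/12) + (2/5)·(61/12) = 209/60.

209/60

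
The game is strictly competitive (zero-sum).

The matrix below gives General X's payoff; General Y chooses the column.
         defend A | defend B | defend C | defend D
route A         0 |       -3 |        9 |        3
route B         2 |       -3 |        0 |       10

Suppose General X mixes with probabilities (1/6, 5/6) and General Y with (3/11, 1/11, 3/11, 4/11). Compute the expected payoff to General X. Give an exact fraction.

251/66

Against (3/11, 1/11, 3/11, 4/11), each row's expected payoff is route A: 36/11; route B: 43/11.
Taking the (1/6, 5/6)-weighted average: (1/6)·(36/11) + (5/6)·(43/11) = 251/66.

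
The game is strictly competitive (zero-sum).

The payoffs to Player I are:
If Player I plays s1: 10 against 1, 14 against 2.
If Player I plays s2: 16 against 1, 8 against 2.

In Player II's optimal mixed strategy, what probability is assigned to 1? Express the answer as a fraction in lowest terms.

1/2

Row minima are 10 and 8, so Player I's maximin is 10; column maxima are 16 and 14, so Player II's minimax is 14. These differ, so the equilibrium is in mixed strategies.
Let Player II play 1 with probability q. Player I is indifferent when 10q + 14(1−q) = 16q + 8(1−q), giving q = 1/2.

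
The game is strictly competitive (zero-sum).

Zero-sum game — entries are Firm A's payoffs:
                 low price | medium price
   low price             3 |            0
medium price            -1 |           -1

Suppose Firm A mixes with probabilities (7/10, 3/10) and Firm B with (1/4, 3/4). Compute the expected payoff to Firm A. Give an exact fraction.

9/40

Against (1/4, 3/4), each row's expected payoff is low price: 3/4; medium price: -1.
Taking the (7/10, 3/10)-weighted average: (7/10)·(3/4) + (3/10)·(-1) = 9/40.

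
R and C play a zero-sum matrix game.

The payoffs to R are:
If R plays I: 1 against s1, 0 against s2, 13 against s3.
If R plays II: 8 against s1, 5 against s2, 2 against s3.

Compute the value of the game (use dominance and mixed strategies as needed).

65/16

Column s1 is strictly dominated by s2 for C (it gives R more in every row).
The remaining 2×2 game on (I, II) × (s2, s3) has no saddle point. Let R play I with probability p; indifference gives 5(1−p) = 13p + 2(1−p), so p = 3/16.
Similarly C's optimal q on s2 is 11/16, and the value is 0·(11/16) + (13)·(5/16) = 65/16.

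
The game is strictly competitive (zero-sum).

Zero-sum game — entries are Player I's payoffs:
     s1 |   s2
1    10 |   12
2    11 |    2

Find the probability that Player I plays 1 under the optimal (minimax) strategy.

Row minima are 10 and 2, so Player I's maximin is 10; column maxima are 11 and 12, so Player II's minimax is 11. These differ, so the equilibrium is in mixed strategies.
Let Player I play 1 with probability p. Player II is indifferent when 10p + 11(1−p) = 12p + 2(1−p), giving p = 9/11.

9/11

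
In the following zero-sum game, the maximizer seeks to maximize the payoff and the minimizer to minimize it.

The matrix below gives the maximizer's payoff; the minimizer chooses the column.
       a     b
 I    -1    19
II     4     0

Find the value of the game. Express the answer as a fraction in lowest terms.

Row minima are -1 and 0, so the maximizer's maximin is 0; column maxima are 4 and 19, so the minimizer's minimax is 4. These differ, so the equilibrium is in mixed strategies.
Let the maximizer play I with probability p. The minimizer is indifferent when −p + 4(1−p) = 19p, giving p = 1/6.
Let the minimizer play a with probability q. The maximizer is indifferent when −q + 19(1−q) = 4q, giving q = 19/24.
The value is -1·(19/24) + (19)·(5/24) = 19/6.

19/6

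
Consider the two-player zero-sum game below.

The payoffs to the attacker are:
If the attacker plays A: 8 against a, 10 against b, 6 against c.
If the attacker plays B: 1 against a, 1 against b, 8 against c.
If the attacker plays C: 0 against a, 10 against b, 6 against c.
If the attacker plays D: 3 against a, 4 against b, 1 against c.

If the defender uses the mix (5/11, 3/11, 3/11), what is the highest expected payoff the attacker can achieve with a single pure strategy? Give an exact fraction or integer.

A: (8)·(5/11) + (10)·(3/11) + (6)·(3/11) = 8.
B: (1)·(5/11) + (1)·(3/11) + (8)·(3/11) = 32/11.
C: (0)·(5/11) + (10)·(3/11) + (6)·(3/11) = 48/11.
D: (3)·(5/11) + (4)·(3/11) + (1)·(3/11) = 30/11.
The best pure response is A with expected payoff 8.

8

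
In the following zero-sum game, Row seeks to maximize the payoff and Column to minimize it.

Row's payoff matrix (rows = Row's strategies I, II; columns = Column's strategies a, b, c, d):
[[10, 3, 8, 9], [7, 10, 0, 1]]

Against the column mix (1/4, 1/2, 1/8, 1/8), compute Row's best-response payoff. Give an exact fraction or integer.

55/8

I: (10)·(1/4) + (3)·(1/2) + (8)·(1/8) + (9)·(1/8) = 49/8.
II: (7)·(1/4) + (10)·(1/2) + (0)·(1/8) + (1)·(1/8) = 55/8.
The best pure response is II with expected payoff 55/8.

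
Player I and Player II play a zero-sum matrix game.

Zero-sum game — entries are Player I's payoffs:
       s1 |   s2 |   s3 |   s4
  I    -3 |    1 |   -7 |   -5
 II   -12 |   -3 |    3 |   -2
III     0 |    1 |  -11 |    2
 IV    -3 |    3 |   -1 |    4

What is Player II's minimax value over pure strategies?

0

The worst case (largest entry) in each column is s1: 0, s2: 3, s3: 3, s4: 4.
The best (smallest) of these is 0.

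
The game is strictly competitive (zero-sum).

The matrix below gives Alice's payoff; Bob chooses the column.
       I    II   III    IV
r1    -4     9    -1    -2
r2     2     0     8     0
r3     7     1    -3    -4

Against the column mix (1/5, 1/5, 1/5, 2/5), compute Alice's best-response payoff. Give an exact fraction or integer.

r1: (-4)·(1/5) + (9)·(1/5) + (-1)·(1/5) + (-2)·(2/5) = 0.
r2: (2)·(1/5) + (0)·(1/5) + (8)·(1/5) + (0)·(2/5) = 2.
r3: (7)·(1/5) + (1)·(1/5) + (-3)·(1/5) + (-4)·(2/5) = -3/5.
The best pure response is r2 with expected payoff 2.

2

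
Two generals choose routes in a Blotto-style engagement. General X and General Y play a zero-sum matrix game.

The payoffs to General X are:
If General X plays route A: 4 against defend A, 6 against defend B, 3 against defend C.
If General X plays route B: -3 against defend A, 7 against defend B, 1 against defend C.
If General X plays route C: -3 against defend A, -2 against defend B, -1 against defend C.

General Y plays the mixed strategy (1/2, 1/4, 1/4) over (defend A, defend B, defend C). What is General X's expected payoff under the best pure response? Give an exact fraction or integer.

17/4

route A: (4)·(1/2) + (6)·(1/4) + (3)·(1/4) = 17/4.
route B: (-3)·(1/2) + (7)·(1/4) + (1)·(1/4) = 1/2.
route C: (-3)·(1/2) + (-2)·(1/4) + (-1)·(1/4) = -9/4.
The best pure response is route A with expected payoff 17/4.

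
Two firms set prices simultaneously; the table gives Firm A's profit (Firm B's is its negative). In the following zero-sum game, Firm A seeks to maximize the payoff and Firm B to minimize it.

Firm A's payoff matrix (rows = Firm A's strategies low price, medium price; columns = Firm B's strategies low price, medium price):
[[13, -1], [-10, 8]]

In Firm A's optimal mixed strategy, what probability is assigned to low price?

9/16

Row minima are -1 and -10, so Firm A's maximin is -1; column maxima are 13 and 8, so Firm B's minimax is 8. These differ, so the equilibrium is in mixed strategies.
Let Firm A play low price with probability p. Firm B is indifferent when 13p − 10(1−p) = −p + 8(1−p), giving p = 9/16.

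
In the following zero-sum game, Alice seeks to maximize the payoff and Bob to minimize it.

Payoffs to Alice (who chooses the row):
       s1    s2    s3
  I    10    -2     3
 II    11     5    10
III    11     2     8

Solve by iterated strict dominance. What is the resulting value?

Column s1 is strictly dominated by s2 for Bob (-2<10, 5<11, 2<11); eliminate s1.
Row III is strictly dominated by row II (5>2, 10>8); eliminate III.
Row I is strictly dominated by row II (5>-2, 10>3); eliminate I.
Column s3 is strictly dominated by s2 for Bob (5<10); eliminate s3.
Only (II, s2) remains, with payoff 5.

5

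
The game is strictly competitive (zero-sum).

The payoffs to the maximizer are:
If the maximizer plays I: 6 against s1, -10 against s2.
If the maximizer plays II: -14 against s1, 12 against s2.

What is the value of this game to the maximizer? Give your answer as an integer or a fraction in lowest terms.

-34/21

Row minima are -10 and -14, so the maximizer's maximin is -10; column maxima are 6 and 12, so the minimizer's minimax is 6. These differ, so the equilibrium is in mixed strategies.
Let the maximizer play I with probability p. The minimizer is indifferent when 6p − 14(1−p) = −10p + 12(1−p), giving p = 13/21.
Let the minimizer play s1 with probability q. The maximizer is indifferent when 6q − 10(1−q) = −14q + 12(1−q), giving q = 11/21.
The value is 6·(11/21) + (-10)·(10/21) = -34/21.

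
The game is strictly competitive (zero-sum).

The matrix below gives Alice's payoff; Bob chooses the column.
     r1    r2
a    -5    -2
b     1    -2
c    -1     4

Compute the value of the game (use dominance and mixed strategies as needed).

1/4

Row a is strictly dominated by row c, so Alice never plays it.
The remaining 2×2 game on (b, c) × (r1, r2) has no saddle point. Let Alice play b with probability p; indifference gives p − (1−p) = −2p + 4(1−p), so p = 5/8.
Similarly Bob's optimal q on r1 is 3/4, and the value is 1·(3/4) + (-2)·(1/4) = 1/4.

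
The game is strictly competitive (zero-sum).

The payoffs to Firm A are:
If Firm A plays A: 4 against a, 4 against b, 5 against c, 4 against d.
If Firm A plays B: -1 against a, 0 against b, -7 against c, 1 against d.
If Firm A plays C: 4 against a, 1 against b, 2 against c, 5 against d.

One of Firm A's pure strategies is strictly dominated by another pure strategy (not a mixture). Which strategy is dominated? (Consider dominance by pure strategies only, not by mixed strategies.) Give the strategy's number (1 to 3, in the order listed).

2

Compare B with A: 4 > -1, 4 > 0, 5 > -7, 4 > 1.
So A strictly dominates B for Firm A; B is strictly dominated.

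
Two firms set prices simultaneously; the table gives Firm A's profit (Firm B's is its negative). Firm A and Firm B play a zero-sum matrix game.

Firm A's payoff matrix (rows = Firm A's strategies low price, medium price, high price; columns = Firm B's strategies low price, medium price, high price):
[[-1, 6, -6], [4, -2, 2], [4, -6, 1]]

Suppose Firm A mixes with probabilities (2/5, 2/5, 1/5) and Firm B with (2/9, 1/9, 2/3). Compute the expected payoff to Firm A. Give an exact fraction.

-4/9

Against (2/9, 1/9, 2/3), each row's expected payoff is low price: -32/9; medium price: 2; high price: 8/9.
Taking the (2/5, 2/5, 1/5)-weighted average: (2/5)·(-32/9) + (2/5)·(2) + (1/5)·(8/9) = -4/9.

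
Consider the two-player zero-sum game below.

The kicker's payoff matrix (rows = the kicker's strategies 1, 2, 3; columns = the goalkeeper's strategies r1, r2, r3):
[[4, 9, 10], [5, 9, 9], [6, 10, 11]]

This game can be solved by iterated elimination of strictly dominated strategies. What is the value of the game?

6

Column r3 is strictly dominated by r1 for the goalkeeper (4<10, 5<9, 6<11); eliminate r3.
Row 2 is strictly dominated by row 3 (6>5, 10>9); eliminate 2.
Row 1 is strictly dominated by row 3 (6>4, 10>9); eliminate 1.
Column r2 is strictly dominated by r1 for the goalkeeper (6<10); eliminate r2.
Only (3, r1) remains, with payoff 6.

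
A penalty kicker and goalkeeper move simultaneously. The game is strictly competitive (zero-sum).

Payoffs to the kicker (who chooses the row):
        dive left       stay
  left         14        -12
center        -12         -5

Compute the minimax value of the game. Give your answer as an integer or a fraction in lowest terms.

Row minima are -12 and -12, so the kicker's maximin is -12; column maxima are 14 and -5, so the goalkeeper's minimax is -5. These differ, so the equilibrium is in mixed strategies.
Let the kicker play left with probability p. The goalkeeper is indifferent when 14p − 12(1−p) = −12p − 5(1−p), giving p = 7/33.
Let the goalkeeper play dive left with probability q. The kicker is indifferent when 14q − 12(1−q) = −12q − 5(1−q), giving q = 7/33.
The value is 14·(7/33) + (-12)·(26/33) = -214/33.

-214/33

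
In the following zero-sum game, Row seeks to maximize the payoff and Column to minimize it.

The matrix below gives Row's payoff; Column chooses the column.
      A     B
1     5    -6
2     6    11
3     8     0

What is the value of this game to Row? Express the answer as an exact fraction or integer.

88/13

Row 1 is strictly dominated by row 3, so Row never plays it.
The remaining 2×2 game on (2, 3) × (A, B) has no saddle point. Let Row play 2 with probability p; indifference gives 6p + 8(1−p) = 11p, so p = 8/13.
Similarly Column's optimal q on A is 11/13, and the value is 6·(11/13) + (11)·(2/13) = 88/13.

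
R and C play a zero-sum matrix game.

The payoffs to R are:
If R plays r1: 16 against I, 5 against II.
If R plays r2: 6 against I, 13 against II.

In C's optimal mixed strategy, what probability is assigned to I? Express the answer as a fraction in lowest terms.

Row minima are 5 and 6, so R's maximin is 6; column maxima are 16 and 13, so C's minimax is 13. These differ, so the equilibrium is in mixed strategies.
Let C play I with probability q. R is indifferent when 16q + 5(1−q) = 6q + 13(1−q), giving q = 4/9.

4/9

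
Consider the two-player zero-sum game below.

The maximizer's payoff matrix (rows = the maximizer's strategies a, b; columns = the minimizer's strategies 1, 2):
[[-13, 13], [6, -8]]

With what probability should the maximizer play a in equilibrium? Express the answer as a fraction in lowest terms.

Row minima are -13 and -8, so the maximizer's maximin is -8; column maxima are 6 and 13, so the minimizer's minimax is 6. These differ, so the equilibrium is in mixed strategies.
Let the maximizer play a with probability p. The minimizer is indifferent when −13p + 6(1−p) = 13p − 8(1−p), giving p = 7/20.

7/20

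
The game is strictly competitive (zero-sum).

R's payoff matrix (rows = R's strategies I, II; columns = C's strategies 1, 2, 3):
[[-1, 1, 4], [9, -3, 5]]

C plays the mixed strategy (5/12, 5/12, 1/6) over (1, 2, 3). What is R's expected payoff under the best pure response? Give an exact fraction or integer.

I: (-1)·(5/12) + (1)·(5/12) + (4)·(1/6) = 2/3.
II: (9)·(5/12) + (-3)·(5/12) + (5)·(1/6) = 10/3.
The best pure response is II with expected payoff 10/3.

10/3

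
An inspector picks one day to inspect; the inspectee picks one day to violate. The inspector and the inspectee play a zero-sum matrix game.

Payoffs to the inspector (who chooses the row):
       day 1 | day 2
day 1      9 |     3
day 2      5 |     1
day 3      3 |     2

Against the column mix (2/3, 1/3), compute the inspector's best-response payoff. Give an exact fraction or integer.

7

day 1: (9)·(2/3) + (3)·(1/3) = 7.
day 2: (5)·(2/3) + (1)·(1/3) = 11/3.
day 3: (3)·(2/3) + (2)·(1/3) = 8/3.
The best pure response is day 1 with expected payoff 7.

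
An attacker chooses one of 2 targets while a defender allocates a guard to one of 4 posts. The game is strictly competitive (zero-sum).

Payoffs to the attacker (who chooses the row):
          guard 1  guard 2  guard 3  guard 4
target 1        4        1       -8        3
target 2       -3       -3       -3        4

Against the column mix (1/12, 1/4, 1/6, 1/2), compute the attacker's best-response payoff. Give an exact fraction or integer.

3/4

target 1: (4)·(1/12) + (1)·(1/4) + (-8)·(1/6) + (3)·(1/2) = 3/4.
target 2: (-3)·(1/12) + (-3)·(1/4) + (-3)·(1/6) + (4)·(1/2) = 1/2.
The best pure response is target 1 with expected payoff 3/4.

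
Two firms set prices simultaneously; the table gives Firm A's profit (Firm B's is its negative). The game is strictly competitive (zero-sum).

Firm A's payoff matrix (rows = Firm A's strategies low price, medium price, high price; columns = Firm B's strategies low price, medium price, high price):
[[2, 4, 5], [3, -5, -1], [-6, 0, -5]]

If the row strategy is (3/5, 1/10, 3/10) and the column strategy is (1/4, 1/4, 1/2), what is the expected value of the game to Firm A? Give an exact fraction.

Against (1/4, 1/4, 1/2), each row's expected payoff is low price: 4; medium price: -1; high price: -4.
Taking the (3/5, 1/10, 3/10)-weighted average: (3/5)·(4) + (1/10)·(-1) + (3/10)·(-4) = 11/10.

11/10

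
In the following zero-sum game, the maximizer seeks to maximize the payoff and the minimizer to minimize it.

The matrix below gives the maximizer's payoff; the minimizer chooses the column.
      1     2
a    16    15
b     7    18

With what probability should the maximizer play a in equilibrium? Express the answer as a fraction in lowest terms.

11/12

Row minima are 15 and 7, so the maximizer's maximin is 15; column maxima are 16 and 18, so the minimizer's minimax is 16. These differ, so the equilibrium is in mixed strategies.
Let the maximizer play a with probability p. The minimizer is indifferent when 16p + 7(1−p) = 15p + 18(1−p), giving p = 11/12.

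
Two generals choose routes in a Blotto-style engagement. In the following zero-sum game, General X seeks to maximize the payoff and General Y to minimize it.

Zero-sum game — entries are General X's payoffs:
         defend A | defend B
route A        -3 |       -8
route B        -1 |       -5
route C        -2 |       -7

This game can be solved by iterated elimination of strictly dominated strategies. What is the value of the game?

Column defend A is strictly dominated by defend B for General Y (-8<-3, -5<-1, -7<-2); eliminate defend A.
Row route C is strictly dominated by row route B (-5>-7); eliminate route C.
Row route A is strictly dominated by row route B (-5>-8); eliminate route A.
Only (route B, defend B) remains, with payoff -5.

-5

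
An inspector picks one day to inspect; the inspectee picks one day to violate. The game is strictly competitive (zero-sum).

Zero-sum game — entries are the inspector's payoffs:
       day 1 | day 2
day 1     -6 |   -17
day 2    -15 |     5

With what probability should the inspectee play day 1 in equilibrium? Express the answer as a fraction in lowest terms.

Row minima are -17 and -15, so the inspector's maximin is -15; column maxima are -6 and 5, so the inspectee's minimax is -6. These differ, so the equilibrium is in mixed strategies.
Let the inspectee play day 1 with probability q. The inspector is indifferent when −6q − 17(1−q) = −15q + 5(1−q), giving q = 22/31.

22/31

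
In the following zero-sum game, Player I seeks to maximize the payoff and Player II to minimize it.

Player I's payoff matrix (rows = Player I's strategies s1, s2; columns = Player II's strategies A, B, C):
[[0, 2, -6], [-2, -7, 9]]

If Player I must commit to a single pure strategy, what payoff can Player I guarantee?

-6

The worst-case payoff for each row is s1: -6, s2: -7.
The best of these is -6.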